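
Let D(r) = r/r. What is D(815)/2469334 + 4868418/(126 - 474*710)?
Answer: -2003624959533/138453088046 ≈ -14.472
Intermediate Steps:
D(r) = 1
D(815)/2469334 + 4868418/(126 - 474*710) = 1/2469334 + 4868418/(126 - 474*710) = 1*(1/2469334) + 4868418/(126 - 336540) = 1/2469334 + 4868418/(-336414) = 1/2469334 + 4868418*(-1/336414) = 1/2469334 - 811403/56069 = -2003624959533/138453088046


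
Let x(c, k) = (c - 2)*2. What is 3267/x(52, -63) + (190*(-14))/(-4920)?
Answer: 408491/12300 ≈ 33.211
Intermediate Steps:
x(c, k) = -4 + 2*c (x(c, k) = (-2 + c)*2 = -4 + 2*c)
3267/x(52, -63) + (190*(-14))/(-4920) = 3267/(-4 + 2*52) + (190*(-14))/(-4920) = 3267/(-4 + 104) - 2660*(-1/4920) = 3267/100 + 133/246 = 408491/12300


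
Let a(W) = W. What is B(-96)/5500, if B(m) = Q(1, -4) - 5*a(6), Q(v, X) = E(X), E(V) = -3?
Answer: -3/500 ≈ -0.0060000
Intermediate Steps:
Q(v, X) = -3
B(m) = -33 (B(m) = -3 - 5*6 = -3 - 30 = -33)
B(-96)/5500 = -33/5500 = -33*1/5500 = -3/500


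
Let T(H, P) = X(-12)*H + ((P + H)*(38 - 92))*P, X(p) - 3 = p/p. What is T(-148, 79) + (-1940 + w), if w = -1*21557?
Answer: 270265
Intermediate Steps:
w = -21557
X(p) = 4 (X(p) = 3 + p/p = 3 + 1 = 4)
T(H, P) = 4*H + P*(-54*H - 54*P) (T(H, P) = 4*H + ((P + H)*(38 - 92))*P = 4*H + ((H + P)*(-54))*P = 4*H + (-54*H - 54*P)*P = 4*H + P*(-54*H - 54*P))
T(-148, 79) + (-1940 + w) = (-54*79**2 + 4*(-148) - 54*(-148)*79) + (-1940 - 21557) = (-54*6241 - 592 + 631368) - 23497 = (-337014 - 592 + 631368) - 23497 = 293762 - 23497 = 270265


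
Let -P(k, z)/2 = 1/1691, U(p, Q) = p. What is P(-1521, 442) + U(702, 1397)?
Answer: 1187080/1691 ≈ 702.00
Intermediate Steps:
P(k, z) = -2/1691
P(-1521, 442) + U(702, 1397) = -2/1691 + 702 = 1187080/1691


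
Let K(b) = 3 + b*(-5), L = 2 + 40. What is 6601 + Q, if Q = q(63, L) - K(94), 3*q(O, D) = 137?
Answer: 21341/3 ≈ 7113.7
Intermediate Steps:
L = 42
q(O, D) = 137/3 (q(O, D) = (⅓)*137 = 137/3)
K(b) = 3 - 5*b
Q = 1538/3 (Q = 137/3 - (3 - 5*94) = 137/3 - (3 - 470) = 137/3 - 1*(-467) = 137/3 + 467 = 1538/3 ≈ 512.67)
6601 + Q = 6601 + 1538/3 = 21341/3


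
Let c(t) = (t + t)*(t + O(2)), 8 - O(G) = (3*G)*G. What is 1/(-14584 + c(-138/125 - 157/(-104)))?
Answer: -84500000/1232594391471 ≈ -6.8555e-5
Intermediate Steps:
O(G) = 8 - 3*G² (O(G) = 8 - 3*G*G = 8 - 3*G²)
c(t) = 2*t*(-4 + t) (c(t) = (t + t)*(t + (8 - 3*2²)) = (2*t)*(t + (8 - 3*4)) = (2*t)*(t + (8 - 12)) = (2*t)*(t - 4) = (2*t)*(-4 + t) = 2*t*(-4 + t))
1/(-14584 + c(-138/125 - 157/(-104))) = 1/(-14584 + 2*(-138/125 - 157/(-104))*(-4 + (-138/125 - 157/(-104)))) = 1/(-14584 + 2*(-138*1/125 - 157*(-1/104))*(-4 + (-138*1/125 - 157*(-1/104)))) = 1/(-14584 + 2*(-138/125 + 157/104)*(-4 + (-138/125 + 157/104))) = 1/(-14584 + 2*(5273/13000)*(-4 + 5273/13000)) = 1/(-14584 + 2*(5273/13000)*(-46727/13000)) = 1/(-14584 - 246391471/84500000) = 1/(-1232594391471/84500000) = -84500000/1232594391471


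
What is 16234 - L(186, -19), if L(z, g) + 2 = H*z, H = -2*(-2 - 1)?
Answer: 15120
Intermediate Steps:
H = 6 (H = -2*(-3) = 6)
L(z, g) = -2 + 6*z
16234 - L(186, -19) = 16234 - (-2 + 6*186) = 16234 - (-2 + 1116) = 16234 - 1*1114 = 16234 - 1114 = 15120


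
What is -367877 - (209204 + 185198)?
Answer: -762279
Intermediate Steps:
-367877 - (209204 + 185198) = -367877 - 1*394402 = -367877 - 394402 = -762279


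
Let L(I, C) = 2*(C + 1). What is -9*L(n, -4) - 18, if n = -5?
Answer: 36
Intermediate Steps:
L(I, C) = 2 + 2*C (L(I, C) = 2*(1 + C) = 2 + 2*C)
-9*L(n, -4) - 18 = -9*(2 + 2*(-4)) - 18 = -9*(2 - 8) - 18 = -9*(-6) - 18 = 54 - 18 = 36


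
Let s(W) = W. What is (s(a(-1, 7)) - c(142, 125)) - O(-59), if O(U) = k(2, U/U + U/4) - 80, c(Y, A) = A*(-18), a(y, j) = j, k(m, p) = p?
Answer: 9403/4 ≈ 2350.8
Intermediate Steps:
c(Y, A) = -18*A
O(U) = -79 + U/4 (O(U) = (U/U + U/4) - 80 = (1 + U*(1/4)) - 80 = (1 + U/4) - 80 = -79 + U/4)
(s(a(-1, 7)) - c(142, 125)) - O(-59) = (7 - (-18)*125) - (-79 + (1/4)*(-59)) = (7 - 1*(-2250)) - (-79 - 59/4) = (7 + 2250) - 1*(-375/4) = 2257 + 375/4 = 9403/4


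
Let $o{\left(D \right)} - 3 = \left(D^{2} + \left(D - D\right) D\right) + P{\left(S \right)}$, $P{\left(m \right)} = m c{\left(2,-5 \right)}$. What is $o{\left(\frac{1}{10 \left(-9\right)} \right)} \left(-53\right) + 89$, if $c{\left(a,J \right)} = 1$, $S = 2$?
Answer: $- \frac{1425653}{8100} \approx -176.01$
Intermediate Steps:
$P{\left(m \right)} = m$ ($P{\left(m \right)} = m 1 = m$)
$o{\left(D \right)} = 5 + D^{2}$ ($o{\left(D \right)} = 3 + \left(\left(D^{2} + \left(D - D\right) D\right) + 2\right) = 3 + \left(\left(D^{2} + 0 D\right) + 2\right) = 3 + \left(\left(D^{2} + 0\right) + 2\right) = 3 + \left(D^{2} + 2\right) = 3 + \left(2 + D^{2}\right) = 5 + D^{2}$)
$o{\left(\frac{1}{10 \left(-9\right)} \right)} \left(-53\right) + 89 = \left(5 + \left(\frac{1}{10 \left(-9\right)}\right)^{2}\right) \left(-53\right) + 89 = \left(5 + \left(\frac{1}{10} \left(- \frac{1}{9}\right)\right)^{2}\right) \left(-53\right) + 89 = \left(5 + \left(- \frac{1}{90}\right)^{2}\right) \left(-53\right) + 89 = \left(5 + \frac{1}{8100}\right) \left(-53\right) + 89 = \frac{40501}{8100} \left(-53\right) + 89 = - \frac{2146553}{8100} + 89 = - \frac{1425653}{8100}$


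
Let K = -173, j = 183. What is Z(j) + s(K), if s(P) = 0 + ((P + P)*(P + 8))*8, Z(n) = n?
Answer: 456903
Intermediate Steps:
s(P) = 16*P*(8 + P) (s(P) = 0 + ((2*P)*(8 + P))*8 = 0 + (2*P*(8 + P))*8 = 0 + 16*P*(8 + P) = 16*P*(8 + P))
Z(j) + s(K) = 183 + 16*(-173)*(8 - 173) = 183 + 16*(-173)*(-165) = 183 + 456720 = 456903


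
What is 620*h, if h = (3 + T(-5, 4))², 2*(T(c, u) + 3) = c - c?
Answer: 0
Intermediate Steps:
T(c, u) = -3 (T(c, u) = -3 + (c - c)/2 = -3 + (½)*0 = -3 + 0 = -3)
h = 0 (h = (3 - 3)² = 0² = 0)
620*h = 620*0 = 0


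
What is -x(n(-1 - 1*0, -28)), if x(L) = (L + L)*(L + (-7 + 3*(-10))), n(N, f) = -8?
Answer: -720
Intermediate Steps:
x(L) = 2*L*(-37 + L) (x(L) = (2*L)*(L + (-7 - 30)) = (2*L)*(L - 37) = (2*L)*(-37 + L) = 2*L*(-37 + L))
-x(n(-1 - 1*0, -28)) = -2*(-8)*(-37 - 8) = -2*(-8)*(-45) = -1*720 = -720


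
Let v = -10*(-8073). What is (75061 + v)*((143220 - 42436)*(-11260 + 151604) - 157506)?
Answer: 2203550308752290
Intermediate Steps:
v = 80730
(75061 + v)*((143220 - 42436)*(-11260 + 151604) - 157506) = (75061 + 80730)*((143220 - 42436)*(-11260 + 151604) - 157506) = 155791*(100784*140344 - 157506) = 155791*(14144429696 - 157506) = 155791*14144272190 = 2203550308752290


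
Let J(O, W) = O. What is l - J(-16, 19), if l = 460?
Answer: 476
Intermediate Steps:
l - J(-16, 19) = 460 - 1*(-16) = 460 + 16 = 476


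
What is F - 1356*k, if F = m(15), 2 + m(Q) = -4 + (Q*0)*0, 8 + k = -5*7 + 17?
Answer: 35250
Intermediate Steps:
k = -26 (k = -8 + (-5*7 + 17) = -8 + (-35 + 17) = -8 - 18 = -26)
m(Q) = -6 (m(Q) = -2 + (-4 + (Q*0)*0) = -2 + (-4 + 0*0) = -2 + (-4 + 0) = -2 - 4 = -6)
F = -6
F - 1356*k = -6 - 1356*(-26) = -6 + 35256 = 35250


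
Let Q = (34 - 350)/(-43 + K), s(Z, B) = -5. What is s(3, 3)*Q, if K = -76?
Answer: -1580/119 ≈ -13.277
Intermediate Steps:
Q = 316/119 (Q = (34 - 350)/(-43 - 76) = -316/(-119) = -316*(-1/119) = 316/119 ≈ 2.6555)
s(3, 3)*Q = -5*316/119 = -1580/119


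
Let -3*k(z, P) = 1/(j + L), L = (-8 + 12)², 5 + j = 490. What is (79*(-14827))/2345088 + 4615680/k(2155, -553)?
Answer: -16268736198270853/2345088 ≈ -6.9374e+9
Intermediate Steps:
j = 485 (j = -5 + 490 = 485)
L = 16 (L = 4² = 16)
k(z, P) = -1/1503 (k(z, P) = -1/(3*(485 + 16)) = -⅓/501 = -⅓*1/501 = -1/1503)
(79*(-14827))/2345088 + 4615680/k(2155, -553) = (79*(-14827))/2345088 + 4615680/(-1/1503) = -1171333*1/2345088 + 4615680*(-1503) = -1171333/2345088 - 6937367040 = -16268736198270853/2345088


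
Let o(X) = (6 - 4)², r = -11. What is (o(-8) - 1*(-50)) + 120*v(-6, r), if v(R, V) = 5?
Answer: 654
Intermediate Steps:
o(X) = 4 (o(X) = 2² = 4)
(o(-8) - 1*(-50)) + 120*v(-6, r) = (4 - 1*(-50)) + 120*5 = (4 + 50) + 600 = 54 + 600 = 654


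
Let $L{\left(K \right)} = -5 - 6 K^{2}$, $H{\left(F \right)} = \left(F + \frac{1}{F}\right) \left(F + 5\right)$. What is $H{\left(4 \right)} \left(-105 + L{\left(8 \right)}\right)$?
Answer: $- \frac{37791}{2} \approx -18896.0$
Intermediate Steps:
$H{\left(F \right)} = \left(5 + F\right) \left(F + \frac{1}{F}\right)$ ($H{\left(F \right)} = \left(F + \frac{1}{F}\right) \left(5 + F\right) = \left(5 + F\right) \left(F + \frac{1}{F}\right)$)
$H{\left(4 \right)} \left(-105 + L{\left(8 \right)}\right) = \left(1 + 4^{2} + 5 \cdot 4 + \frac{5}{4}\right) \left(-105 - \left(5 + 6 \cdot 8^{2}\right)\right) = \left(1 + 16 + 20 + 5 \cdot \frac{1}{4}\right) \left(-105 - 389\right) = \left(1 + 16 + 20 + \frac{5}{4}\right) \left(-105 - 389\right) = \frac{153 \left(-105 - 389\right)}{4} = \frac{153}{4} \left(-494\right) = - \frac{37791}{2}$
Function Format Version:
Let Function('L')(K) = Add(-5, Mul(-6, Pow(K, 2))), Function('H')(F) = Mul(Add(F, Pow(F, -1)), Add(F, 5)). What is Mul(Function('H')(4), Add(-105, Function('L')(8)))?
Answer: Rational(-37791, 2) ≈ -18896.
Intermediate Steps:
Function('H')(F) = Mul(Add(5, F), Add(F, Pow(F, -1))) (Function('H')(F) = Mul(Add(F, Pow(F, -1)), Add(5, F)) = Mul(Add(5, F), Add(F, Pow(F, -1))))
Mul(Function('H')(4), Add(-105, Function('L')(8))) = Mul(Add(1, Pow(4, 2), Mul(5, 4), Mul(5, Pow(4, -1))), Add(-105, Add(-5, Mul(-6, Pow(8, 2))))) = Mul(Add(1, 16, 20, Mul(5, Rational(1, 4))), Add(-105, Add(-5, Mul(-6, 64)))) = Mul(Add(1, 16, 20, Rational(5, 4)), Add(-105, Add(-5, -384))) = Mul(Rational(153, 4), Add(-105, -389)) = Mul(Rational(153, 4), -494) = Rational(-37791, 2)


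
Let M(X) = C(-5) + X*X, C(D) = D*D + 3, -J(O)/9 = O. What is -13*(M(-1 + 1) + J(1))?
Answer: -247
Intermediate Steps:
J(O) = -9*O
C(D) = 3 + D² (C(D) = D² + 3 = 3 + D²)
M(X) = 28 + X² (M(X) = (3 + (-5)²) + X*X = (3 + 25) + X² = 28 + X²)
-13*(M(-1 + 1) + J(1)) = -13*((28 + (-1 + 1)²) - 9*1) = -13*((28 + 0²) - 9) = -13*((28 + 0) - 9) = -13*(28 - 9) = -13*19 = -247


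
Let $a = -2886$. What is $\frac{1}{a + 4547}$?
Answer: $\frac{1}{1661} \approx 0.00060205$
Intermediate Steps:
$\frac{1}{a + 4547} = \frac{1}{-2886 + 4547} = \frac{1}{1661}$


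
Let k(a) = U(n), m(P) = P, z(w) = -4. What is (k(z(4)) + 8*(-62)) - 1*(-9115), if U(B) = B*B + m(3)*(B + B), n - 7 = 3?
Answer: 8779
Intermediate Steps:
n = 10 (n = 7 + 3 = 10)
U(B) = B**2 + 6*B (U(B) = B*B + 3*(B + B) = B**2 + 3*(2*B) = B**2 + 6*B)
k(a) = 160 (k(a) = 10*(6 + 10) = 10*16 = 160)
(k(z(4)) + 8*(-62)) - 1*(-9115) = (160 + 8*(-62)) - 1*(-9115) = (160 - 496) + 9115 = -336 + 9115 = 8779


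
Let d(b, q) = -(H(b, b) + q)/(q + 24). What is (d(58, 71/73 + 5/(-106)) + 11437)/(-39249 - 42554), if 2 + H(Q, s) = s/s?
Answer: -2205889078/15777590019 ≈ -0.13981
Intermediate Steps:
H(Q, s) = -1 (H(Q, s) = -2 + s/s = -2 + 1 = -1)
d(b, q) = -(-1 + q)/(24 + q) (d(b, q) = -(-1 + q)/(q + 24) = -(-1 + q)/(24 + q))
(d(58, 71/73 + 5/(-106)) + 11437)/(-39249 - 42554) = ((1 - (71/73 + 5/(-106)))/(24 + (71/73 + 5/(-106))) + 11437)/(-39249 - 42554) = ((1 - (71*(1/73) + 5*(-1/106)))/(24 + (71*(1/73) + 5*(-1/106))) + 11437)/(-81803) = ((1 - (71/73 - 5/106))/(24 + (71/73 - 5/106)) + 11437)*(-1/81803) = ((1 - 1*7161/7738)/(24 + 7161/7738) + 11437)*(-1/81803) = ((1 - 7161/7738)/(192873/7738) + 11437)*(-1/81803) = ((7738/192873)*(577/7738) + 11437)*(-1/81803) = (577/192873 + 11437)*(-1/81803) = (2205889078/192873)*(-1/81803) = -2205889078/15777590019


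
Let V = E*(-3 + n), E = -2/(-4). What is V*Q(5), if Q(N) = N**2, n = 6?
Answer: 75/2 ≈ 37.500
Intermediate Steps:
E = 1/2 (E = -2*(-1/4) = 1/2 ≈ 0.50000)
V = 3/2 (V = (-3 + 6)/2 = (1/2)*3 = 3/2 ≈ 1.5000)
V*Q(5) = (3/2)*5**2 = (3/2)*25 = 75/2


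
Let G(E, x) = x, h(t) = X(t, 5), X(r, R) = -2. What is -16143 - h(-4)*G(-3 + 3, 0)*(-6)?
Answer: -16143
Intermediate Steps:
h(t) = -2
-16143 - h(-4)*G(-3 + 3, 0)*(-6) = -16143 - (-2*0)*(-6) = -16143 - 0*(-6) = -16143 - 1*0 = -16143 + 0 = -16143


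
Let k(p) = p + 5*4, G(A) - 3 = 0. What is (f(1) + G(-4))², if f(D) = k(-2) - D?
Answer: 400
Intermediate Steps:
G(A) = 3 (G(A) = 3 + 0 = 3)
k(p) = 20 + p (k(p) = p + 20 = 20 + p)
f(D) = 18 - D (f(D) = (20 - 2) - D = 18 - D)
(f(1) + G(-4))² = ((18 - 1*1) + 3)² = ((18 - 1) + 3)² = (17 + 3)² = 20² = 400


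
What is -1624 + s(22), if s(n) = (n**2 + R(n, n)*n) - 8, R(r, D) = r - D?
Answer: -1148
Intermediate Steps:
s(n) = -8 + n**2 (s(n) = (n**2 + (n - n)*n) - 8 = (n**2 + 0*n) - 8 = (n**2 + 0) - 8 = n**2 - 8 = -8 + n**2)
-1624 + s(22) = -1624 + (-8 + 22**2) = -1624 + (-8 + 484) = -1624 + 476 = -1148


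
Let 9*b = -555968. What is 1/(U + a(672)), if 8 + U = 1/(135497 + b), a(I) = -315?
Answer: -663505/214312106 ≈ -0.0030960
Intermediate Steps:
b = -555968/9 (b = (1/9)*(-555968) = -555968/9 ≈ -61774.)
U = -5308031/663505 (U = -8 + 1/(135497 - 555968/9) = -8 + 1/(663505/9) = -8 + 9/663505 = -5308031/663505 ≈ -8.0000)
1/(U + a(672)) = 1/(-5308031/663505 - 315) = 1/(-214312106/663505) = -663505/214312106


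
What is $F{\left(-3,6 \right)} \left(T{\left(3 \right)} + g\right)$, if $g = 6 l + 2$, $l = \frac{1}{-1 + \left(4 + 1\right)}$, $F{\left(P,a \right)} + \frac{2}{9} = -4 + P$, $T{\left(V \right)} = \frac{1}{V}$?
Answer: $- \frac{1495}{54} \approx -27.685$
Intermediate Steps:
$F{\left(P,a \right)} = - \frac{38}{9} + P$ ($F{\left(P,a \right)} = - \frac{2}{9} + \left(-4 + P\right) = - \frac{38}{9} + P$)
$l = \frac{1}{4}$ ($l = \frac{1}{-1 + 5} = \frac{1}{4} \approx 0.25$)
$g = \frac{7}{2}$ ($g = 6 \cdot \frac{1}{4} + 2 = \frac{3}{2} + 2 = \frac{7}{2} \approx 3.5$)
$F{\left(-3,6 \right)} \left(T{\left(3 \right)} + g\right) = \left(- \frac{38}{9} - 3\right) \left(\frac{1}{3} + \frac{7}{2}\right) = - \frac{65 \left(\frac{1}{3} + \frac{7}{2}\right)}{9} = \left(- \frac{65}{9}\right) \frac{23}{6} = - \frac{1495}{54}$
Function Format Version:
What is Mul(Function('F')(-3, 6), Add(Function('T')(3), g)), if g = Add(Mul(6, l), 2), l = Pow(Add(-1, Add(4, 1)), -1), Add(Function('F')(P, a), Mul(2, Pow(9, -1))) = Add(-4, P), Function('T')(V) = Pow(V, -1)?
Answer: Rational(-1495, 54) ≈ -27.685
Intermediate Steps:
Function('F')(P, a) = Add(Rational(-38, 9), P) (Function('F')(P, a) = Add(Rational(-2, 9), Add(-4, P)) = Add(Rational(-38, 9), P))
l = Rational(1, 4) (l = Pow(Add(-1, 5), -1) = Pow(4, -1) = Rational(1, 4) ≈ 0.25000)
g = Rational(7, 2) (g = Add(Mul(6, Rational(1, 4)), 2) = Add(Rational(3, 2), 2) = Rational(7, 2) ≈ 3.5000)
Mul(Function('F')(-3, 6), Add(Function('T')(3), g)) = Mul(Add(Rational(-38, 9), -3), Add(Pow(3, -1), Rational(7, 2))) = Mul(Rational(-65, 9), Add(Rational(1, 3), Rational(7, 2))) = Mul(Rational(-65, 9), Rational(23, 6)) = Rational(-1495, 54)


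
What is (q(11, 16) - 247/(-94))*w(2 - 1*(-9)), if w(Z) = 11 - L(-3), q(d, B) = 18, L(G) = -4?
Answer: 29085/94 ≈ 309.42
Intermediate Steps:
w(Z) = 15 (w(Z) = 11 - 1*(-4) = 11 + 4 = 15)
(q(11, 16) - 247/(-94))*w(2 - 1*(-9)) = (18 - 247/(-94))*15 = (18 - 247*(-1/94))*15 = (18 + 247/94)*15 = (1939/94)*15 = 29085/94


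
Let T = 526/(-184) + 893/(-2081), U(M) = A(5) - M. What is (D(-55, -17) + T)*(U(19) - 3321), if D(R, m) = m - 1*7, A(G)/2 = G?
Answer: 8698471155/95726 ≈ 90868.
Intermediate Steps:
A(G) = 2*G
D(R, m) = -7 + m (D(R, m) = m - 7 = -7 + m)
U(M) = 10 - M (U(M) = 2*5 - M = 10 - M)
T = -629459/191452 (T = 526*(-1/184) + 893*(-1/2081) = -263/92 - 893/2081 = -629459/191452 ≈ -3.2878)
(D(-55, -17) + T)*(U(19) - 3321) = ((-7 - 17) - 629459/191452)*((10 - 1*19) - 3321) = (-24 - 629459/191452)*((10 - 19) - 3321) = -5224307*(-9 - 3321)/191452 = -5224307/191452*(-3330) = 8698471155/95726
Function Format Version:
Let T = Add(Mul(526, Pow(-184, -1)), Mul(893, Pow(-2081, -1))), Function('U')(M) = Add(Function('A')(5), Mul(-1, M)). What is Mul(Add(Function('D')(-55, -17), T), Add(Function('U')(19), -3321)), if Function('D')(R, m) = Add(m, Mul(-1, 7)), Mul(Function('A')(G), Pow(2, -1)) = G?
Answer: Rational(8698471155, 95726) ≈ 90868.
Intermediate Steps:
Function('A')(G) = Mul(2, G)
Function('D')(R, m) = Add(-7, m) (Function('D')(R, m) = Add(m, -7) = Add(-7, m))
Function('U')(M) = Add(10, Mul(-1, M)) (Function('U')(M) = Add(Mul(2, 5), Mul(-1, M)) = Add(10, Mul(-1, M)))
T = Rational(-629459, 191452) (T = Add(Mul(526, Rational(-1, 184)), Mul(893, Rational(-1, 2081))) = Add(Rational(-263, 92), Rational(-893, 2081)) = Rational(-629459, 191452) ≈ -3.2878)
Mul(Add(Function('D')(-55, -17), T), Add(Function('U')(19), -3321)) = Mul(Add(Add(-7, -17), Rational(-629459, 191452)), Add(Add(10, Mul(-1, 19)), -3321)) = Mul(Add(-24, Rational(-629459, 191452)), Add(Add(10, -19), -3321)) = Mul(Rational(-5224307, 191452), Add(-9, -3321)) = Mul(Rational(-5224307, 191452), -3330) = Rational(8698471155, 95726)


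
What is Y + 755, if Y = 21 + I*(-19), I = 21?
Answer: 377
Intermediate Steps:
Y = -378 (Y = 21 + 21*(-19) = 21 - 399 = -378)
Y + 755 = -378 + 755 = 377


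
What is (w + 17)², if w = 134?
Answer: 22801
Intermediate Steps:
(w + 17)² = (134 + 17)² = 151² = 22801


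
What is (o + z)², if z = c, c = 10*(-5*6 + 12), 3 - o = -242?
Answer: 4225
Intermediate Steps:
o = 245 (o = 3 - 1*(-242) = 3 + 242 = 245)
c = -180 (c = 10*(-30 + 12) = 10*(-18) = -180)
z = -180
(o + z)² = (245 - 180)² = 65² = 4225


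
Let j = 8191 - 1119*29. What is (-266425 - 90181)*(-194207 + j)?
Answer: 77906643002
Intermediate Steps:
j = -24260 (j = 8191 - 1*32451 = 8191 - 32451 = -24260)
(-266425 - 90181)*(-194207 + j) = (-266425 - 90181)*(-194207 - 24260) = -356606*(-218467) = 77906643002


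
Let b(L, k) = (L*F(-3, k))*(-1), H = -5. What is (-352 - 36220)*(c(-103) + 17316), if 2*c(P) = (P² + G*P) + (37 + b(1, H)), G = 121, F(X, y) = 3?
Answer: -600000232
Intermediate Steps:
b(L, k) = -3*L (b(L, k) = (L*3)*(-1) = (3*L)*(-1) = -3*L)
c(P) = 17 + P²/2 + 121*P/2 (c(P) = ((P² + 121*P) + (37 - 3*1))/2 = ((P² + 121*P) + (37 - 3))/2 = ((P² + 121*P) + 34)/2 = (34 + P² + 121*P)/2 = 17 + P²/2 + 121*P/2)
(-352 - 36220)*(c(-103) + 17316) = (-352 - 36220)*((17 + (½)*(-103)² + (121/2)*(-103)) + 17316) = -36572*((17 + (½)*10609 - 12463/2) + 17316) = -36572*((17 + 10609/2 - 12463/2) + 17316) = -36572*(-910 + 17316) = -36572*16406 = -600000232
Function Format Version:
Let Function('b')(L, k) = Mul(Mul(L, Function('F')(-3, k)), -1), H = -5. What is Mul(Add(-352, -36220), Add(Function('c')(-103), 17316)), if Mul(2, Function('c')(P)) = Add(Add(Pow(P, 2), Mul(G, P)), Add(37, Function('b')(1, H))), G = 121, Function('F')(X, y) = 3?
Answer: -600000232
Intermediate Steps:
Function('b')(L, k) = Mul(-3, L) (Function('b')(L, k) = Mul(Mul(L, 3), -1) = Mul(Mul(3, L), -1) = Mul(-3, L))
Function('c')(P) = Add(17, Mul(Rational(1, 2), Pow(P, 2)), Mul(Rational(121, 2), P)) (Function('c')(P) = Mul(Rational(1, 2), Add(Add(Pow(P, 2), Mul(121, P)), Add(37, Mul(-3, 1)))) = Mul(Rational(1, 2), Add(Add(Pow(P, 2), Mul(121, P)), Add(37, -3))) = Mul(Rational(1, 2), Add(Add(Pow(P, 2), Mul(121, P)), 34)) = Mul(Rational(1, 2), Add(34, Pow(P, 2), Mul(121, P))) = Add(17, Mul(Rational(1, 2), Pow(P, 2)), Mul(Rational(121, 2), P)))
Mul(Add(-352, -36220), Add(Function('c')(-103), 17316)) = Mul(Add(-352, -36220), Add(Add(17, Mul(Rational(1, 2), Pow(-103, 2)), Mul(Rational(121, 2), -103)), 17316)) = Mul(-36572, Add(Add(17, Mul(Rational(1, 2), 10609), Rational(-12463, 2)), 17316)) = Mul(-36572, Add(Add(17, Rational(10609, 2), Rational(-12463, 2)), 17316)) = Mul(-36572, Add(-910, 17316)) = Mul(-36572, 16406) = -600000232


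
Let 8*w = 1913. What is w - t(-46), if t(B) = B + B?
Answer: 2649/8 ≈ 331.13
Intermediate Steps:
w = 1913/8 (w = (⅛)*1913 = 1913/8 ≈ 239.13)
t(B) = 2*B
w - t(-46) = 1913/8 - 2*(-46) = 1913/8 - 1*(-92) = 1913/8 + 92 = 2649/8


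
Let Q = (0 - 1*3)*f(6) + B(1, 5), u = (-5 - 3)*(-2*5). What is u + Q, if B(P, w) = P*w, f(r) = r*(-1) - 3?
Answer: 112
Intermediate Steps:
f(r) = -3 - r (f(r) = -r - 3 = -3 - r)
u = 80 (u = -8*(-10) = 80)
Q = 32 (Q = (0 - 1*3)*(-3 - 1*6) + 1*5 = (0 - 3)*(-3 - 6) + 5 = -3*(-9) + 5 = 27 + 5 = 32)
u + Q = 80 + 32 = 112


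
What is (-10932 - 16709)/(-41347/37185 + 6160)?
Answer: -1027830585/229018253 ≈ -4.4880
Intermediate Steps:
(-10932 - 16709)/(-41347/37185 + 6160) = -27641/(-41347*1/37185 + 6160) = -27641/(-41347/37185 + 6160) = -27641/229018253/37185 = -27641*37185/229018253 = -1027830585/229018253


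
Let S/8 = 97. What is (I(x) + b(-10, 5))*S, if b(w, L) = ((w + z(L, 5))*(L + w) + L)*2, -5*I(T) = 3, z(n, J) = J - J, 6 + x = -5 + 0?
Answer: 424472/5 ≈ 84894.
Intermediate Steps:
S = 776 (S = 8*97 = 776)
x = -11 (x = -6 + (-5 + 0) = -6 - 5 = -11)
z(n, J) = 0
I(T) = -⅗ (I(T) = -⅕*3 = -⅗)
b(w, L) = 2*L + 2*w*(L + w) (b(w, L) = ((w + 0)*(L + w) + L)*2 = (w*(L + w) + L)*2 = (L + w*(L + w))*2 = 2*L + 2*w*(L + w))
(I(x) + b(-10, 5))*S = (-⅗ + (2*5 + 2*(-10)² + 2*5*(-10)))*776 = (-⅗ + (10 + 2*100 - 100))*776 = (-⅗ + (10 + 200 - 100))*776 = (-⅗ + 110)*776 = (547/5)*776 = 424472/5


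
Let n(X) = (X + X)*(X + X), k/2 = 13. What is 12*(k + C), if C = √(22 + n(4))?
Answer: 312 + 12*√86 ≈ 423.28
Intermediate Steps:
k = 26 (k = 2*13 = 26)
n(X) = 4*X² (n(X) = (2*X)*(2*X) = 4*X²)
C = √86 (C = √(22 + 4*4²) = √(22 + 4*16) = √(22 + 64) = √86 ≈ 9.2736)
12*(k + C) = 12*(26 + √86) = 312 + 12*√86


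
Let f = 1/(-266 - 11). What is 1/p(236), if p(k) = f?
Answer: -277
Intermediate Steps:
f = -1/277 (f = 1/(-277) = -1/277 ≈ -0.0036101)
p(k) = -1/277
1/p(236) = 1/(-1/277) = -277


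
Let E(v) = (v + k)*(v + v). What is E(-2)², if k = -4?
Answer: 576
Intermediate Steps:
E(v) = 2*v*(-4 + v) (E(v) = (v - 4)*(v + v) = (-4 + v)*(2*v) = 2*v*(-4 + v))
E(-2)² = (2*(-2)*(-4 - 2))² = (2*(-2)*(-6))² = 24² = 576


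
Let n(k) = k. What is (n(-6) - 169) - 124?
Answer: -299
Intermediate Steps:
(n(-6) - 169) - 124 = (-6 - 169) - 124 = -175 - 124 = -299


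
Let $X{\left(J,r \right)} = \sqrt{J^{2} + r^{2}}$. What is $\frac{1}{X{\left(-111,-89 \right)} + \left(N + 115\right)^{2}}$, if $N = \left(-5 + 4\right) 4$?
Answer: $\frac{12321}{151786799} - \frac{\sqrt{20242}}{151786799} \approx 8.0236 \cdot 10^{-5}$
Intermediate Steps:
$N = -4$ ($N = \left(-1\right) 4 = -4$)
$\frac{1}{X{\left(-111,-89 \right)} + \left(N + 115\right)^{2}} = \frac{1}{\sqrt{\left(-111\right)^{2} + \left(-89\right)^{2}} + \left(-4 + 115\right)^{2}} = \frac{1}{\sqrt{12321 + 7921} + 111^{2}} = \frac{1}{\sqrt{20242} + 12321} = \frac{1}{12321 + \sqrt{20242}}$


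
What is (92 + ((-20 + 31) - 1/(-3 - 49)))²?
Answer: 28697449/2704 ≈ 10613.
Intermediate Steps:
(92 + ((-20 + 31) - 1/(-3 - 49)))² = (92 + (11 - 1/(-52)))² = (92 + (11 - 1*(-1/52)))² = (92 + (11 + 1/52))² = (92 + 573/52)² = (5357/52)² = 28697449/2704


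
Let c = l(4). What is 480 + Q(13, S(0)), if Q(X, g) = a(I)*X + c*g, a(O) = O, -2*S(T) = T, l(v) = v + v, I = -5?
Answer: 415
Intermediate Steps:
l(v) = 2*v
c = 8 (c = 2*4 = 8)
S(T) = -T/2
Q(X, g) = -5*X + 8*g
480 + Q(13, S(0)) = 480 + (-5*13 + 8*(-1/2*0)) = 480 + (-65 + 8*0) = 480 + (-65 + 0) = 480 - 65 = 415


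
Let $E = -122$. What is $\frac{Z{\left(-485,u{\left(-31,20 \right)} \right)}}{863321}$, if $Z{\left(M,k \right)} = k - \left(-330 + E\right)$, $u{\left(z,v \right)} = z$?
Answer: $\frac{421}{863321} \approx 0.00048765$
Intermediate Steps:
$Z{\left(M,k \right)} = 452 + k$ ($Z{\left(M,k \right)} = k + \left(330 - -122\right) = k + \left(330 + 122\right) = k + 452 = 452 + k$)
$\frac{Z{\left(-485,u{\left(-31,20 \right)} \right)}}{863321} = \frac{452 - 31}{863321} = 421 \cdot \frac{1}{863321} = \frac{421}{863321}$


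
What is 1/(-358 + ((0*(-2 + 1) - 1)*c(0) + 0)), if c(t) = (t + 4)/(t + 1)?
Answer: -1/362 ≈ -0.0027624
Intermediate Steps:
c(t) = (4 + t)/(1 + t)
1/(-358 + ((0*(-2 + 1) - 1)*c(0) + 0)) = 1/(-358 + ((0*(-2 + 1) - 1)*((4 + 0)/(1 + 0)) + 0)) = 1/(-358 + ((0*(-1) - 1)*(4/1) + 0)) = 1/(-358 + ((0 - 1)*(1*4) + 0)) = 1/(-358 + (-1*4 + 0)) = 1/(-358 + (-4 + 0)) = 1/(-358 - 4) = 1/(-362) = -1/362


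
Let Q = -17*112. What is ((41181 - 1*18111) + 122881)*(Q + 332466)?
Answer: 48245854462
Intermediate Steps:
Q = -1904
((41181 - 1*18111) + 122881)*(Q + 332466) = ((41181 - 1*18111) + 122881)*(-1904 + 332466) = ((41181 - 18111) + 122881)*330562 = (23070 + 122881)*330562 = 145951*330562 = 48245854462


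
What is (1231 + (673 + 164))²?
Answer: 4276624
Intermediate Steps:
(1231 + (673 + 164))² = (1231 + 837)² = 2068² = 4276624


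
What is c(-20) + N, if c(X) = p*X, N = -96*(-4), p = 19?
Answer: 4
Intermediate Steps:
N = 384
c(X) = 19*X
c(-20) + N = 19*(-20) + 384 = -380 + 384 = 4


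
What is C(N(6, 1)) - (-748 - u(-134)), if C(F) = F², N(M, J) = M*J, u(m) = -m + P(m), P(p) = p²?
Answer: 18874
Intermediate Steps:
u(m) = m² - m (u(m) = -m + m² = m² - m)
N(M, J) = J*M
C(N(6, 1)) - (-748 - u(-134)) = (1*6)² - (-748 - (-134)*(-1 - 134)) = 6² - (-748 - (-134)*(-135)) = 36 - (-748 - 1*18090) = 36 - (-748 - 18090) = 36 - 1*(-18838) = 36 + 18838 = 18874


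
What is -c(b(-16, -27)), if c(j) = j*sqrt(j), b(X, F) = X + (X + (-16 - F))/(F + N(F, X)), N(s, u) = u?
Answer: 683*I*sqrt(29369)/1849 ≈ 63.304*I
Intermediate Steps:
b(X, F) = X + (-16 + X - F)/(F + X) (b(X, F) = X + (X + (-16 - F))/(F + X) = X + (-16 + X - F)/(F + X))
c(j) = j**(3/2)
-c(b(-16, -27)) = -((-16 - 16 + (-16)**2 - 1*(-27) - 27*(-16))/(-27 - 16))**(3/2) = -((-16 - 16 + 256 + 27 + 432)/(-43))**(3/2) = -(-1/43*683)**(3/2) = -(-683/43)**(3/2) = -(-683)*I*sqrt(29369)/1849 = 683*I*sqrt(29369)/1849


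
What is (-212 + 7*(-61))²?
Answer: 408321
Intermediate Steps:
(-212 + 7*(-61))² = (-212 - 427)² = (-639)² = 408321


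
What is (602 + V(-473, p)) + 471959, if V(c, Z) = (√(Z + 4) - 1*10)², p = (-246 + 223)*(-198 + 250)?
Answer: 471469 - 40*I*√298 ≈ 4.7147e+5 - 690.51*I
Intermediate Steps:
p = -1196 (p = -23*52 = -1196)
V(c, Z) = (-10 + √(4 + Z))² (V(c, Z) = (√(4 + Z) - 10)² = (-10 + √(4 + Z))²)
(602 + V(-473, p)) + 471959 = (602 + (-10 + √(4 - 1196))²) + 471959 = (602 + (-10 + √(-1192))²) + 471959 = (602 + (-10 + 2*I*√298)²) + 471959 = 472561 + (-10 + 2*I*√298)²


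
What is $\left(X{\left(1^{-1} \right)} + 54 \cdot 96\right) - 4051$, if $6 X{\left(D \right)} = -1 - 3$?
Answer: $\frac{3397}{3} \approx 1132.3$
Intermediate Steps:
$X{\left(D \right)} = - \frac{2}{3}$ ($X{\left(D \right)} = \frac{-1 - 3}{6} = \frac{1}{6} \left(-4\right) = - \frac{2}{3}$)
$\left(X{\left(1^{-1} \right)} + 54 \cdot 96\right) - 4051 = \left(- \frac{2}{3} + 54 \cdot 96\right) - 4051 = \left(- \frac{2}{3} + 5184\right) - 4051 = \frac{15550}{3} - 4051 = \frac{3397}{3}$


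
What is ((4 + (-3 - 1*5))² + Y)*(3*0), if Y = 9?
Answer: 0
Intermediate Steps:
((4 + (-3 - 1*5))² + Y)*(3*0) = ((4 + (-3 - 1*5))² + 9)*(3*0) = ((4 + (-3 - 5))² + 9)*0 = ((4 - 8)² + 9)*0 = ((-4)² + 9)*0 = (16 + 9)*0 = 25*0 = 0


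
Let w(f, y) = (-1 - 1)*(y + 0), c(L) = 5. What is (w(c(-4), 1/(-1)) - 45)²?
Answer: 1849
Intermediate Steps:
w(f, y) = -2*y
(w(c(-4), 1/(-1)) - 45)² = (-2/(-1) - 45)² = (-2*(-1) - 45)² = (2 - 45)² = (-43)² = 1849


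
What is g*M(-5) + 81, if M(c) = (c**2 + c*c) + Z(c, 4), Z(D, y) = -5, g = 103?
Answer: 4716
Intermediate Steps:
M(c) = -5 + 2*c**2 (M(c) = (c**2 + c*c) - 5 = (c**2 + c**2) - 5 = 2*c**2 - 5 = -5 + 2*c**2)
g*M(-5) + 81 = 103*(-5 + 2*(-5)**2) + 81 = 103*(-5 + 2*25) + 81 = 103*(-5 + 50) + 81 = 103*45 + 81 = 4635 + 81 = 4716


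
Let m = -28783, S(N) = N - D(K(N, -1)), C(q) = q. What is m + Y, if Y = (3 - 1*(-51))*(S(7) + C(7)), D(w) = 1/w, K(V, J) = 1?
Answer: -28081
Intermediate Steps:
S(N) = -1 + N (S(N) = N - 1/1 = N - 1*1 = N - 1 = -1 + N)
Y = 702 (Y = (3 - 1*(-51))*((-1 + 7) + 7) = (3 + 51)*(6 + 7) = 54*13 = 702)
m + Y = -28783 + 702 = -28081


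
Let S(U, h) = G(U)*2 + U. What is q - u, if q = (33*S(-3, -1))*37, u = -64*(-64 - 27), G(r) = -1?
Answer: -11929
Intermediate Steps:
u = 5824 (u = -64*(-91) = 5824)
S(U, h) = -2 + U (S(U, h) = -1*2 + U = -2 + U)
q = -6105 (q = (33*(-2 - 3))*37 = (33*(-5))*37 = -165*37 = -6105)
q - u = -6105 - 1*5824 = -6105 - 5824 = -11929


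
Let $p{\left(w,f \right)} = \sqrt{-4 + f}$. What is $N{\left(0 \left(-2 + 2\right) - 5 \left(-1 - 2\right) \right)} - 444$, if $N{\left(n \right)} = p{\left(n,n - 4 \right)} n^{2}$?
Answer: $-444 + 225 \sqrt{7} \approx 151.29$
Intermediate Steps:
$N{\left(n \right)} = n^{2} \sqrt{-8 + n}$ ($N{\left(n \right)} = \sqrt{-4 + \left(n - 4\right)} n^{2} = \sqrt{-4 + \left(-4 + n\right)} n^{2} = \sqrt{-8 + n} n^{2} = n^{2} \sqrt{-8 + n}$)
$N{\left(0 \left(-2 + 2\right) - 5 \left(-1 - 2\right) \right)} - 444 = \left(0 \left(-2 + 2\right) - 5 \left(-1 - 2\right)\right)^{2} \sqrt{-8 + \left(0 \left(-2 + 2\right) - 5 \left(-1 - 2\right)\right)} - 444 = \left(0 \cdot 0 - -15\right)^{2} \sqrt{-8 + \left(0 \cdot 0 - -15\right)} - 444 = \left(0 + 15\right)^{2} \sqrt{-8 + \left(0 + 15\right)} - 444 = 15^{2} \sqrt{-8 + 15} - 444 = 225 \sqrt{7} - 444 = -444 + 225 \sqrt{7}$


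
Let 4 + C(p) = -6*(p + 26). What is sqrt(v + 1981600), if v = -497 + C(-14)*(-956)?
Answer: sqrt(2053759) ≈ 1433.1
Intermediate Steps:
C(p) = -160 - 6*p (C(p) = -4 - 6*(p + 26) = -4 - 6*(26 + p) = -4 + (-156 - 6*p) = -160 - 6*p)
v = 72159 (v = -497 + (-160 - 6*(-14))*(-956) = -497 + (-160 + 84)*(-956) = -497 - 76*(-956) = -497 + 72656 = 72159)
sqrt(v + 1981600) = sqrt(72159 + 1981600) = sqrt(2053759)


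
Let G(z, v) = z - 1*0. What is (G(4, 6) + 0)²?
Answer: 16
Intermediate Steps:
G(z, v) = z (G(z, v) = z + 0 = z)
(G(4, 6) + 0)² = (4 + 0)² = 4² = 16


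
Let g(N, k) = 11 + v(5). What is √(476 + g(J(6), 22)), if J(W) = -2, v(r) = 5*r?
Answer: 16*√2 ≈ 22.627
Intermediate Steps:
g(N, k) = 36 (g(N, k) = 11 + 5*5 = 11 + 25 = 36)
√(476 + g(J(6), 22)) = √(476 + 36) = √512 = 16*√2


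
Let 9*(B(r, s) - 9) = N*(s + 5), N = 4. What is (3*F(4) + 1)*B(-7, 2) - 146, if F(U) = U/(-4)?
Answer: -1532/9 ≈ -170.22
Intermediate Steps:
F(U) = -U/4 (F(U) = U*(-1/4) = -U/4)
B(r, s) = 101/9 + 4*s/9 (B(r, s) = 9 + (4*(s + 5))/9 = 9 + (4*(5 + s))/9 = 9 + (20 + 4*s)/9 = 9 + (20/9 + 4*s/9) = 101/9 + 4*s/9)
(3*F(4) + 1)*B(-7, 2) - 146 = (3*(-1/4*4) + 1)*(101/9 + (4/9)*2) - 146 = (3*(-1) + 1)*(101/9 + 8/9) - 146 = (-3 + 1)*(109/9) - 146 = -2*109/9 - 146 = -218/9 - 146 = -1532/9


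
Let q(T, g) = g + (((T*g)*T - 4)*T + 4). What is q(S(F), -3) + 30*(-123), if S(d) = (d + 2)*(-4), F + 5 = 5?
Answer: -2121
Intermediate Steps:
F = 0 (F = -5 + 5 = 0)
S(d) = -8 - 4*d (S(d) = (2 + d)*(-4) = -8 - 4*d)
q(T, g) = 4 + g + T*(-4 + g*T**2) (q(T, g) = g + ((g*T**2 - 4)*T + 4) = g + ((-4 + g*T**2)*T + 4) = g + (T*(-4 + g*T**2) + 4) = g + (4 + T*(-4 + g*T**2)) = 4 + g + T*(-4 + g*T**2))
q(S(F), -3) + 30*(-123) = (4 - 3 - 4*(-8 - 4*0) - 3*(-8 - 4*0)**3) + 30*(-123) = (4 - 3 - 4*(-8 + 0) - 3*(-8 + 0)**3) - 3690 = (4 - 3 - 4*(-8) - 3*(-8)**3) - 3690 = (4 - 3 + 32 - 3*(-512)) - 3690 = (4 - 3 + 32 + 1536) - 3690 = 1569 - 3690 = -2121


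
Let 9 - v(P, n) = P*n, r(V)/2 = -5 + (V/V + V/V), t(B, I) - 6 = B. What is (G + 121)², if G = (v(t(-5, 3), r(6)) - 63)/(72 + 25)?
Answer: 136632721/9409 ≈ 14522.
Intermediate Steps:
t(B, I) = 6 + B
r(V) = -6 (r(V) = 2*(-5 + (V/V + V/V)) = 2*(-5 + (1 + 1)) = 2*(-5 + 2) = 2*(-3) = -6)
v(P, n) = 9 - P*n
G = -48/97 (G = ((9 - 1*(6 - 5)*(-6)) - 63)/(72 + 25) = ((9 - 1*1*(-6)) - 63)/97 = ((9 + 6) - 63)*(1/97) = (15 - 63)*(1/97) = -48*1/97 = -48/97 ≈ -0.49485)
(G + 121)² = (-48/97 + 121)² = (11689/97)² = 136632721/9409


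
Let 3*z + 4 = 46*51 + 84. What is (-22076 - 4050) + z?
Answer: -75952/3 ≈ -25317.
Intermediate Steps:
z = 2426/3 (z = -4/3 + (46*51 + 84)/3 = -4/3 + (2346 + 84)/3 = -4/3 + (⅓)*2430 = -4/3 + 810 = 2426/3 ≈ 808.67)
(-22076 - 4050) + z = (-22076 - 4050) + 2426/3 = -26126 + 2426/3 = -75952/3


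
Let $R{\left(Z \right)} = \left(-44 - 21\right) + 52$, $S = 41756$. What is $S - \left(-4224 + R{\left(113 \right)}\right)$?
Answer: $45993$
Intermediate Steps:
$R{\left(Z \right)} = -13$ ($R{\left(Z \right)} = -65 + 52 = -13$)
$S - \left(-4224 + R{\left(113 \right)}\right) = 41756 - \left(-4224 - 13\right) = 41756 - -4237 = 41756 + 4237 = 45993$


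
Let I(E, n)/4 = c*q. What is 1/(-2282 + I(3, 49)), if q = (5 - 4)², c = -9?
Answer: -1/2318 ≈ -0.00043141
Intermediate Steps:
q = 1 (q = 1² = 1)
I(E, n) = -36 (I(E, n) = 4*(-9*1) = 4*(-9) = -36)
1/(-2282 + I(3, 49)) = 1/(-2282 - 36) = 1/(-2318) = -1/2318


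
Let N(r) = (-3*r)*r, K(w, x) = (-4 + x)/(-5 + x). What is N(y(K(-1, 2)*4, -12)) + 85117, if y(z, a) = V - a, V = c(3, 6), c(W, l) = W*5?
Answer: 82930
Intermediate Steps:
c(W, l) = 5*W
V = 15 (V = 5*3 = 15)
K(w, x) = (-4 + x)/(-5 + x)
y(z, a) = 15 - a
N(r) = -3*r**2
N(y(K(-1, 2)*4, -12)) + 85117 = -3*(15 - 1*(-12))**2 + 85117 = -3*(15 + 12)**2 + 85117 = -3*27**2 + 85117 = -3*729 + 85117 = -2187 + 85117 = 82930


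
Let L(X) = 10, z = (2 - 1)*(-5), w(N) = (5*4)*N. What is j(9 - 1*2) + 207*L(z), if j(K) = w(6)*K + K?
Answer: 2917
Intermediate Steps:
w(N) = 20*N
z = -5 (z = 1*(-5) = -5)
j(K) = 121*K (j(K) = (20*6)*K + K = 120*K + K = 121*K)
j(9 - 1*2) + 207*L(z) = 121*(9 - 1*2) + 207*10 = 121*(9 - 2) + 2070 = 121*7 + 2070 = 847 + 2070 = 2917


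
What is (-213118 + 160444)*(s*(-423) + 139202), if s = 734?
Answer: 9022002720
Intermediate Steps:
(-213118 + 160444)*(s*(-423) + 139202) = (-213118 + 160444)*(734*(-423) + 139202) = -52674*(-310482 + 139202) = -52674*(-171280) = 9022002720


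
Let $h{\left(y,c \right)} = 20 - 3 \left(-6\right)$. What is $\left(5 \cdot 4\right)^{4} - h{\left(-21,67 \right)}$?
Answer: $159962$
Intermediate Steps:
$h{\left(y,c \right)} = 38$ ($h{\left(y,c \right)} = 20 - -18 = 20 + 18 = 38$)
$\left(5 \cdot 4\right)^{4} - h{\left(-21,67 \right)} = \left(5 \cdot 4\right)^{4} - 38 = 20^{4} - 38 = 160000 - 38 = 159962$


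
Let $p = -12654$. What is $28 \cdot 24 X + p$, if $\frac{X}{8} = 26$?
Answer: $127122$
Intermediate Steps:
$X = 208$ ($X = 8 \cdot 26 = 208$)
$28 \cdot 24 X + p = 28 \cdot 24 \cdot 208 - 12654 = 672 \cdot 208 - 12654 = 139776 - 12654 = 127122$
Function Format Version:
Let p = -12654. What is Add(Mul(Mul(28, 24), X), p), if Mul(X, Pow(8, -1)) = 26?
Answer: 127122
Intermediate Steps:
X = 208 (X = Mul(8, 26) = 208)
Add(Mul(Mul(28, 24), X), p) = Add(Mul(Mul(28, 24), 208), -12654) = Add(Mul(672, 208), -12654) = Add(139776, -12654) = 127122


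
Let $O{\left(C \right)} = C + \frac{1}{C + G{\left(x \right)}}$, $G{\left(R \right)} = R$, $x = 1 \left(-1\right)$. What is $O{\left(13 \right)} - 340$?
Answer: $- \frac{3923}{12} \approx -326.92$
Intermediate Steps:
$x = -1$
$O{\left(C \right)} = C + \frac{1}{-1 + C}$ ($O{\left(C \right)} = C + \frac{1}{C - 1} = C + \frac{1}{-1 + C}$)
$O{\left(13 \right)} - 340 = \frac{1 + 13^{2} - 13}{-1 + 13} - 340 = \frac{1 + 169 - 13}{12} - 340 = \frac{1}{12} \cdot 157 - 340 = \frac{157}{12} - 340 = - \frac{3923}{12}$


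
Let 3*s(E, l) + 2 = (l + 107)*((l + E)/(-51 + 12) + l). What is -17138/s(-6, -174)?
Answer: -334191/73754 ≈ -4.5312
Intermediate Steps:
s(E, l) = -⅔ + (107 + l)*(-E/39 + 38*l/39)/3 (s(E, l) = -⅔ + ((l + 107)*((l + E)/(-51 + 12) + l))/3 = -⅔ + ((107 + l)*((E + l)/(-39) + l))/3 = -⅔ + ((107 + l)*((E + l)*(-1/39) + l))/3 = -⅔ + ((107 + l)*((-E/39 - l/39) + l))/3 = -⅔ + ((107 + l)*(-E/39 + 38*l/39))/3 = -⅔ + (107 + l)*(-E/39 + 38*l/39)/3)
-17138/s(-6, -174) = -17138/(-⅔ - 107/117*(-6) + (38/117)*(-174)² + (4066/117)*(-174) - 1/117*(-6)*(-174)) = -17138/(-⅔ + 214/39 + (38/117)*30276 - 235828/39 - 116/13) = -17138/(-⅔ + 214/39 + 127832/13 - 235828/39 - 116/13) = -17138/147508/39 = -17138*39/147508 = -334191/73754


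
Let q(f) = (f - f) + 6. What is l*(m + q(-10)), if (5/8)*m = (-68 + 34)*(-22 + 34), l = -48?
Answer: 155232/5 ≈ 31046.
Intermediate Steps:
m = -3264/5 (m = 8*((-68 + 34)*(-22 + 34))/5 = 8*(-34*12)/5 = (8/5)*(-408) = -3264/5 ≈ -652.80)
q(f) = 6 (q(f) = 0 + 6 = 6)
l*(m + q(-10)) = -48*(-3264/5 + 6) = -48*(-3234/5) = 155232/5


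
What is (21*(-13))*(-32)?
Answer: 8736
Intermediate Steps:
(21*(-13))*(-32) = -273*(-32) = 8736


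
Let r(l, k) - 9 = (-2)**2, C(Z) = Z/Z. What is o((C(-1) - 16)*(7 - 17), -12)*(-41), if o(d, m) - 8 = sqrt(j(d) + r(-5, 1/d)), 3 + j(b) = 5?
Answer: -328 - 41*sqrt(15) ≈ -486.79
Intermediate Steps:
C(Z) = 1
j(b) = 2 (j(b) = -3 + 5 = 2)
r(l, k) = 13 (r(l, k) = 9 + (-2)**2 = 9 + 4 = 13)
o(d, m) = 8 + sqrt(15) (o(d, m) = 8 + sqrt(2 + 13) = 8 + sqrt(15))
o((C(-1) - 16)*(7 - 17), -12)*(-41) = (8 + sqrt(15))*(-41) = -328 - 41*sqrt(15)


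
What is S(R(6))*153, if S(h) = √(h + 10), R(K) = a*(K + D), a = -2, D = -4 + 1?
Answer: 306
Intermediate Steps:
D = -3
R(K) = 6 - 2*K (R(K) = -2*(K - 3) = -2*(-3 + K) = 6 - 2*K)
S(h) = √(10 + h)
S(R(6))*153 = √(10 + (6 - 2*6))*153 = √(10 + (6 - 12))*153 = √(10 - 6)*153 = √4*153 = 2*153 = 306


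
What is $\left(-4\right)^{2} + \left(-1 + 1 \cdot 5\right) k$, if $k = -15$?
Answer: $-44$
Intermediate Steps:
$\left(-4\right)^{2} + \left(-1 + 1 \cdot 5\right) k = \left(-4\right)^{2} + \left(-1 + 1 \cdot 5\right) \left(-15\right) = 16 + \left(-1 + 5\right) \left(-15\right) = 16 + 4 \left(-15\right) = 16 - 60 = -44$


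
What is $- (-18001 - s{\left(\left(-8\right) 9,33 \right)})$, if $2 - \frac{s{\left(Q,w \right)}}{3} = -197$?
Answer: $18598$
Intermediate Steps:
$s{\left(Q,w \right)} = 597$ ($s{\left(Q,w \right)} = 6 - -591 = 6 + 591 = 597$)
$- (-18001 - s{\left(\left(-8\right) 9,33 \right)}) = - (-18001 - 597) = \left(-1\right) \left(-18598\right) = 18598$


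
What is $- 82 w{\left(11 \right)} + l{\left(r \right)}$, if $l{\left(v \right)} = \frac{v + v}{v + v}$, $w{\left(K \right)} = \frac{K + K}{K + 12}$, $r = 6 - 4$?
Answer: $- \frac{1781}{23} \approx -77.435$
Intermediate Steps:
$r = 2$
$w{\left(K \right)} = \frac{2 K}{12 + K}$
$l{\left(v \right)} = 1$ ($l{\left(v \right)} = \frac{2 v}{2 v} = 2 v \frac{1}{2 v} = 1$)
$- 82 w{\left(11 \right)} + l{\left(r \right)} = - 82 \cdot 2 \cdot 11 \frac{1}{12 + 11} + 1 = - 82 \cdot 2 \cdot 11 \cdot \frac{1}{23} + 1 = \left(-82\right) \frac{22}{23} + 1 = - \frac{1804}{23} + 1 = - \frac{1781}{23}$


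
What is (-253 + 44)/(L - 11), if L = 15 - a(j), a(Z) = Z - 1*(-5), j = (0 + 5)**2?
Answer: 209/26 ≈ 8.0385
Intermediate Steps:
j = 25 (j = 5**2 = 25)
a(Z) = 5 + Z (a(Z) = Z + 5 = 5 + Z)
L = -15 (L = 15 - (5 + 25) = 15 - 1*30 = 15 - 30 = -15)
(-253 + 44)/(L - 11) = (-253 + 44)/(-15 - 11) = -209/(-26) = -209*(-1/26) = 209/26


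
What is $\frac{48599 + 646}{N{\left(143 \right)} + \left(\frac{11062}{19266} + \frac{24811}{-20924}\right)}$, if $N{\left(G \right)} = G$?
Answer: $\frac{9925866126540}{28699933837} \approx 345.85$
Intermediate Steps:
$\frac{48599 + 646}{N{\left(143 \right)} + \left(\frac{11062}{19266} + \frac{24811}{-20924}\right)} = \frac{48599 + 646}{143 + \left(\frac{11062}{19266} + \frac{24811}{-20924}\right)} = \frac{49245}{143 + \left(11062 \cdot \frac{1}{19266} + 24811 \left(- \frac{1}{20924}\right)\right)} = \frac{49245}{143 + \left(\frac{5531}{9633} - \frac{24811}{20924}\right)} = \frac{49245}{143 - \frac{123273719}{201560892}} = \frac{49245}{\frac{28699933837}{201560892}} = 49245 \cdot \frac{201560892}{28699933837} = \frac{9925866126540}{28699933837}$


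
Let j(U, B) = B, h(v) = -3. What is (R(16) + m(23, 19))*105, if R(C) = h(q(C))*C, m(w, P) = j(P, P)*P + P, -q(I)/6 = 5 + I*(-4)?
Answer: 34860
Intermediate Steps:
q(I) = -30 + 24*I (q(I) = -6*(5 + I*(-4)) = -6*(5 - 4*I) = -30 + 24*I)
m(w, P) = P + P**2 (m(w, P) = P*P + P = P**2 + P = P + P**2)
R(C) = -3*C
(R(16) + m(23, 19))*105 = (-3*16 + 19*(1 + 19))*105 = (-48 + 19*20)*105 = (-48 + 380)*105 = 332*105 = 34860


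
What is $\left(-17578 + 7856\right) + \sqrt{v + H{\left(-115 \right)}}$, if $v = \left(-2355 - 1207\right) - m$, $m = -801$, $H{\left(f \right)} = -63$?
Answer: $-9722 + 2 i \sqrt{706} \approx -9722.0 + 53.141 i$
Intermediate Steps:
$v = -2761$ ($v = \left(-2355 - 1207\right) - -801 = \left(-2355 - 1207\right) + 801 = -3562 + 801 = -2761$)
$\left(-17578 + 7856\right) + \sqrt{v + H{\left(-115 \right)}} = \left(-17578 + 7856\right) + \sqrt{-2761 - 63} = -9722 + \sqrt{-2824} = -9722 + 2 i \sqrt{706}$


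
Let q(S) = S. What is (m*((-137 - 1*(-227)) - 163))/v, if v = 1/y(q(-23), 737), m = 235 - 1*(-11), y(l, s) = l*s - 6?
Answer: 304513806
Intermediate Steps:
y(l, s) = -6 + l*s
m = 246 (m = 235 + 11 = 246)
v = -1/16957 (v = 1/(-6 - 23*737) = 1/(-6 - 16951) = 1/(-16957) = -1/16957 ≈ -5.8973e-5)
(m*((-137 - 1*(-227)) - 163))/v = (246*((-137 - 1*(-227)) - 163))/(-1/16957) = (246*((-137 + 227) - 163))*(-16957) = (246*(90 - 163))*(-16957) = (246*(-73))*(-16957) = -17958*(-16957) = 304513806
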